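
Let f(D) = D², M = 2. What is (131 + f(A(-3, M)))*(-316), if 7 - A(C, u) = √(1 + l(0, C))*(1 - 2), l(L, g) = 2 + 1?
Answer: -66992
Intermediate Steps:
l(L, g) = 3
A(C, u) = 9 (A(C, u) = 7 - √(1 + 3)*(1 - 2) = 7 - √4*(-1) = 7 - 2*(-1) = 7 - 1*(-2) = 7 + 2 = 9)
(131 + f(A(-3, M)))*(-316) = (131 + 9²)*(-316) = (131 + 81)*(-316) = 212*(-316) = -66992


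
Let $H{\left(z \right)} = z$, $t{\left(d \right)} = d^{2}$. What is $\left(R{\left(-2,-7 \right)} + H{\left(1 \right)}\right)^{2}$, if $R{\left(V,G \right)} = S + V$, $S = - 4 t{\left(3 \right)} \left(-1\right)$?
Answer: $1225$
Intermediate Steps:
$S = 36$ ($S = - 4 \cdot 3^{2} \left(-1\right) = \left(-4\right) 9 \left(-1\right) = \left(-36\right) \left(-1\right) = 36$)
$R{\left(V,G \right)} = 36 + V$
$\left(R{\left(-2,-7 \right)} + H{\left(1 \right)}\right)^{2} = \left(\left(36 - 2\right) + 1\right)^{2} = \left(34 + 1\right)^{2} = 35^{2} = 1225$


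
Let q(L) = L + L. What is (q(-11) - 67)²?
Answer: 7921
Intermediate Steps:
q(L) = 2*L
(q(-11) - 67)² = (2*(-11) - 67)² = (-22 - 67)² = (-89)² = 7921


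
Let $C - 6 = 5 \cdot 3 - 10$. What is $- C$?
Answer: $-11$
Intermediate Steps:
$C = 11$ ($C = 6 + \left(5 \cdot 3 - 10\right) = 6 + \left(15 - 10\right) = 6 + 5 = 11$)
$- C = \left(-1\right) 11 = -11$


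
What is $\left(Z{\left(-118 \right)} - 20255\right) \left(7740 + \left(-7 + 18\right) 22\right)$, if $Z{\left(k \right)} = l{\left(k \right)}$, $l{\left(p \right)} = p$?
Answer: $-162617286$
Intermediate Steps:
$Z{\left(k \right)} = k$
$\left(Z{\left(-118 \right)} - 20255\right) \left(7740 + \left(-7 + 18\right) 22\right) = \left(-118 - 20255\right) \left(7740 + \left(-7 + 18\right) 22\right) = - 20373 \left(7740 + 11 \cdot 22\right) = - 20373 \left(7740 + 242\right) = \left(-20373\right) 7982 = -162617286$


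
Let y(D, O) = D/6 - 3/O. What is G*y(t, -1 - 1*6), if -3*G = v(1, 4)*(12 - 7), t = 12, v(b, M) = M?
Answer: -340/21 ≈ -16.190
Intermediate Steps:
y(D, O) = -3/O + D/6 (y(D, O) = D*(⅙) - 3/O = D/6 - 3/O = -3/O + D/6)
G = -20/3 (G = -4*(12 - 7)/3 = -4*5/3 = -⅓*20 = -20/3 ≈ -6.6667)
G*y(t, -1 - 1*6) = -20*(-3/(-1 - 1*6) + (⅙)*12)/3 = -20*(-3/(-1 - 6) + 2)/3 = -20*(-3/(-7) + 2)/3 = -20*(-3*(-⅐) + 2)/3 = -20*(3/7 + 2)/3 = -20/3*17/7 = -340/21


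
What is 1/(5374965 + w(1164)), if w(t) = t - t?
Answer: 1/5374965 ≈ 1.8605e-7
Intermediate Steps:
w(t) = 0
1/(5374965 + w(1164)) = 1/(5374965 + 0) = 1/5374965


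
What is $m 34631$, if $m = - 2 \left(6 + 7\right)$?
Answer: $-900406$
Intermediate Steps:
$m = -26$ ($m = \left(-2\right) 13 = -26$)
$m 34631 = \left(-26\right) 34631 = -900406$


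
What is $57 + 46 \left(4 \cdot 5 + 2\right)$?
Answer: $1069$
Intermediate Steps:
$57 + 46 \left(4 \cdot 5 + 2\right) = 57 + 46 \left(20 + 2\right) = 57 + 46 \cdot 22 = 57 + 1012 = 1069$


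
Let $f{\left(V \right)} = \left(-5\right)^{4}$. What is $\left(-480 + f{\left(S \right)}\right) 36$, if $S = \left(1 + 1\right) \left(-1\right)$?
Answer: $5220$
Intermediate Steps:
$S = -2$ ($S = 2 \left(-1\right) = -2$)
$f{\left(V \right)} = 625$
$\left(-480 + f{\left(S \right)}\right) 36 = \left(-480 + 625\right) 36 = 145 \cdot 36 = 5220$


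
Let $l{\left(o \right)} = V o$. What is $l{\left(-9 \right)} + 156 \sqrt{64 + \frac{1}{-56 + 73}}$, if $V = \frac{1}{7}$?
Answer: $- \frac{9}{7} + \frac{5148 \sqrt{17}}{17} \approx 1247.3$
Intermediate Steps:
$V = \frac{1}{7} \approx 0.14286$
$l{\left(o \right)} = \frac{o}{7}$
$l{\left(-9 \right)} + 156 \sqrt{64 + \frac{1}{-56 + 73}} = \frac{1}{7} \left(-9\right) + 156 \sqrt{64 + \frac{1}{-56 + 73}} = - \frac{9}{7} + 156 \sqrt{64 + \frac{1}{17}} = - \frac{9}{7} + 156 \sqrt{\frac{1089}{17}} = - \frac{9}{7} + 156 \frac{33 \sqrt{17}}{17} = - \frac{9}{7} + \frac{5148 \sqrt{17}}{17}$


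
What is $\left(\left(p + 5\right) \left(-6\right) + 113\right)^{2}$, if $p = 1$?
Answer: $5929$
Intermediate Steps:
$\left(\left(p + 5\right) \left(-6\right) + 113\right)^{2} = \left(\left(1 + 5\right) \left(-6\right) + 113\right)^{2} = \left(6 \left(-6\right) + 113\right)^{2} = \left(-36 + 113\right)^{2} = 77^{2} = 5929$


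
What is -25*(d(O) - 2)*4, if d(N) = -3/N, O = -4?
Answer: 125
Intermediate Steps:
-25*(d(O) - 2)*4 = -25*(-3/(-4) - 2)*4 = -25*(-3*(-¼) - 2)*4 = -25*(¾ - 2)*4 = -(-125)*4/4 = -25*(-5) = 125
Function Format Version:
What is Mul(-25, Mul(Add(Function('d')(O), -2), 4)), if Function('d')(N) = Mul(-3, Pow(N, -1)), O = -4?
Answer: 125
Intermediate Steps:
Mul(-25, Mul(Add(Function('d')(O), -2), 4)) = Mul(-25, Mul(Add(Mul(-3, Pow(-4, -1)), -2), 4)) = Mul(-25, Mul(Add(Mul(-3, Rational(-1, 4)), -2), 4)) = Mul(-25, Mul(Add(Rational(3, 4), -2), 4)) = Mul(-25, Mul(Rational(-5, 4), 4)) = Mul(-25, -5) = 125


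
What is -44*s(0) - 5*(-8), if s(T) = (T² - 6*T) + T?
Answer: 40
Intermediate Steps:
s(T) = T² - 5*T
-44*s(0) - 5*(-8) = -0*(-5 + 0) - 5*(-8) = -0*(-5) + 40 = -44*0 + 40 = 0 + 40 = 40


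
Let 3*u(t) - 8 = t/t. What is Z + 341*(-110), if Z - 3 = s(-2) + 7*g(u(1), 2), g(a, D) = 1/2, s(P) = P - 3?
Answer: -75017/2 ≈ -37509.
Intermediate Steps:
u(t) = 3 (u(t) = 8/3 + (t/t)/3 = 8/3 + (⅓)*1 = 8/3 + ⅓ = 3)
s(P) = -3 + P
g(a, D) = ½
Z = 3/2 (Z = 3 + ((-3 - 2) + 7*(½)) = 3 + (-5 + 7/2) = 3 - 3/2 = 3/2 ≈ 1.5000)
Z + 341*(-110) = 3/2 + 341*(-110) = 3/2 - 37510 = -75017/2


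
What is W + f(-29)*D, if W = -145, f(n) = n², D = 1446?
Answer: 1215941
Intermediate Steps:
W + f(-29)*D = -145 + (-29)²*1446 = -145 + 841*1446 = -145 + 1216086 = 1215941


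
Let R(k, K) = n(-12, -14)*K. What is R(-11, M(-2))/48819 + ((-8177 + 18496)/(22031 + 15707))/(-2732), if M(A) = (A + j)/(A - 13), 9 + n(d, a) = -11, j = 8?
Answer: 321038467/5033249444904 ≈ 6.3783e-5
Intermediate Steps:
n(d, a) = -20 (n(d, a) = -9 - 11 = -20)
M(A) = (8 + A)/(-13 + A) (M(A) = (A + 8)/(A - 13) = (8 + A)/(-13 + A))
R(k, K) = -20*K
R(-11, M(-2))/48819 + ((-8177 + 18496)/(22031 + 15707))/(-2732) = -20*(8 - 2)/(-13 - 2)/48819 + ((-8177 + 18496)/(22031 + 15707))/(-2732) = -20*6/(-15)*(1/48819) + (10319/37738)*(-1/2732) = -(-4)*6/3*(1/48819) + (10319*(1/37738))*(-1/2732) = -20*(-2/5)*(1/48819) + (10319/37738)*(-1/2732) = 8*(1/48819) - 10319/103100216 = 8/48819 - 10319/103100216 = 321038467/5033249444904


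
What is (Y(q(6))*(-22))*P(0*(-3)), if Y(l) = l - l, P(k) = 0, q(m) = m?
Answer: 0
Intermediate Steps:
Y(l) = 0
(Y(q(6))*(-22))*P(0*(-3)) = (0*(-22))*0 = 0*0 = 0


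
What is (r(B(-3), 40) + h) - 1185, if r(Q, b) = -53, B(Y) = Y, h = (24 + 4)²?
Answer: -454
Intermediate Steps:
h = 784 (h = 28² = 784)
(r(B(-3), 40) + h) - 1185 = (-53 + 784) - 1185 = 731 - 1185 = -454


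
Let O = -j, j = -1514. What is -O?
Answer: -1514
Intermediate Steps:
O = 1514 (O = -1*(-1514) = 1514)
-O = -1*1514 = -1514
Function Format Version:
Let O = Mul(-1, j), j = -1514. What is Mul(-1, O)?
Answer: -1514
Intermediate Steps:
O = 1514 (O = Mul(-1, -1514) = 1514)
Mul(-1, O) = Mul(-1, 1514) = -1514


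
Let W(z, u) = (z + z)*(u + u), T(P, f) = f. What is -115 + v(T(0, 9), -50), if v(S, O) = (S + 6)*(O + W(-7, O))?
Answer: 20135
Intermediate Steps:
W(z, u) = 4*u*z (W(z, u) = (2*z)*(2*u) = 4*u*z)
v(S, O) = -27*O*(6 + S) (v(S, O) = (S + 6)*(O + 4*O*(-7)) = (6 + S)*(O - 28*O) = (6 + S)*(-27*O) = -27*O*(6 + S))
-115 + v(T(0, 9), -50) = -115 + 27*(-50)*(-6 - 1*9) = -115 + 27*(-50)*(-6 - 9) = -115 + 27*(-50)*(-15) = -115 + 20250 = 20135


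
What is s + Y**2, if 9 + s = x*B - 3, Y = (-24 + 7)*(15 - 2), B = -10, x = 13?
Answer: 48699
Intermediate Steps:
Y = -221 (Y = -17*13 = -221)
s = -142 (s = -9 + (13*(-10) - 3) = -9 + (-130 - 3) = -9 - 133 = -142)
s + Y**2 = -142 + (-221)**2 = -142 + 48841 = 48699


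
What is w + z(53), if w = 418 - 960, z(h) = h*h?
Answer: 2267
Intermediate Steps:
z(h) = h²
w = -542
w + z(53) = -542 + 53² = -542 + 2809 = 2267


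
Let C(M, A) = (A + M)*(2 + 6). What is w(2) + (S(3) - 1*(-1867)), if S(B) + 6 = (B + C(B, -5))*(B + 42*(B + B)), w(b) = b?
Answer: -1452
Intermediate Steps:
C(M, A) = 8*A + 8*M (C(M, A) = (A + M)*8 = 8*A + 8*M)
S(B) = -6 + 85*B*(-40 + 9*B) (S(B) = -6 + (B + (8*(-5) + 8*B))*(B + 42*(B + B)) = -6 + (B + (-40 + 8*B))*(B + 42*(2*B)) = -6 + (-40 + 9*B)*(B + 84*B) = -6 + (-40 + 9*B)*(85*B) = -6 + 85*B*(-40 + 9*B))
w(2) + (S(3) - 1*(-1867)) = 2 + ((-6 - 3400*3 + 765*3**2) - 1*(-1867)) = 2 + ((-6 - 10200 + 765*9) + 1867) = 2 + ((-6 - 10200 + 6885) + 1867) = 2 + (-3321 + 1867) = 2 - 1454 = -1452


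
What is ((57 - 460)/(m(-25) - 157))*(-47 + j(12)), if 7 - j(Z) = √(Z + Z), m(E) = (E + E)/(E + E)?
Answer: -310/3 - 31*√6/6 ≈ -115.99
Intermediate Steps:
m(E) = 1 (m(E) = (2*E)/((2*E)) = (2*E)*(1/(2*E)) = 1)
j(Z) = 7 - √2*√Z (j(Z) = 7 - √(Z + Z) = 7 - √(2*Z) = 7 - √2*√Z)
((57 - 460)/(m(-25) - 157))*(-47 + j(12)) = ((57 - 460)/(1 - 157))*(-47 + (7 - √2*√12)) = (-403/(-156))*(-47 + (7 - √2*2*√3)) = (-403*(-1/156))*(-47 + (7 - 2*√6)) = 31*(-40 - 2*√6)/12 = -310/3 - 31*√6/6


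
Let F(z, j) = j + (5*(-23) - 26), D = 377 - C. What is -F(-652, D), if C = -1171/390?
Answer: -93211/390 ≈ -239.00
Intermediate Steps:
C = -1171/390 (C = -1171*1/390 = -1171/390 ≈ -3.0026)
D = 148201/390 (D = 377 - 1*(-1171/390) = 377 + 1171/390 = 148201/390 ≈ 380.00)
F(z, j) = -141 + j (F(z, j) = j + (-115 - 26) = j - 141 = -141 + j)
-F(-652, D) = -(-141 + 148201/390) = -1*93211/390 = -93211/390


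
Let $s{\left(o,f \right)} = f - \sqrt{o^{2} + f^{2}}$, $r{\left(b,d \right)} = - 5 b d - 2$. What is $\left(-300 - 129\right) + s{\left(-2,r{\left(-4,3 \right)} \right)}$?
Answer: $-371 - 2 \sqrt{842} \approx -429.03$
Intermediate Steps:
$r{\left(b,d \right)} = -2 - 5 b d$ ($r{\left(b,d \right)} = - 5 b d - 2 = -2 - 5 b d$)
$s{\left(o,f \right)} = f - \sqrt{f^{2} + o^{2}}$
$\left(-300 - 129\right) + s{\left(-2,r{\left(-4,3 \right)} \right)} = \left(-300 - 129\right) - \left(2 - 60 + \sqrt{\left(-2 - \left(-20\right) 3\right)^{2} + \left(-2\right)^{2}}\right) = -429 + \left(\left(-2 + 60\right) - \sqrt{\left(-2 + 60\right)^{2} + 4}\right) = -429 + \left(58 - \sqrt{58^{2} + 4}\right) = -429 + \left(58 - \sqrt{3364 + 4}\right) = -429 + \left(58 - \sqrt{3368}\right) = -429 + \left(58 - 2 \sqrt{842}\right) = -371 - 2 \sqrt{842}$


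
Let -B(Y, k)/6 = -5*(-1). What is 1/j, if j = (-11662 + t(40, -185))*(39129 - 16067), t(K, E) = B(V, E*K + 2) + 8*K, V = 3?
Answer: -1/262261064 ≈ -3.8130e-9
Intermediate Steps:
B(Y, k) = -30 (B(Y, k) = -(-30)*(-1) = -6*5 = -30)
t(K, E) = -30 + 8*K
j = -262261064 (j = (-11662 + (-30 + 8*40))*(39129 - 16067) = (-11662 + (-30 + 320))*23062 = (-11662 + 290)*23062 = -11372*23062 = -262261064)
1/j = 1/(-262261064) = -1/262261064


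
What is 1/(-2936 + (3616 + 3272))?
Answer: 1/3952 ≈ 0.00025304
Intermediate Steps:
1/(-2936 + (3616 + 3272)) = 1/(-2936 + 6888) = 1/3952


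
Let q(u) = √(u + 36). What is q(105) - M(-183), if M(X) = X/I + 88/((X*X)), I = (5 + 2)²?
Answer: 6124175/1640961 + √141 ≈ 15.606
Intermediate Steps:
q(u) = √(36 + u)
I = 49 (I = 7² = 49)
M(X) = 88/X² + X/49 (M(X) = X/49 + 88/((X*X)) = X*(1/49) + 88/(X²) = X/49 + 88/X² = 88/X² + X/49)
q(105) - M(-183) = √(36 + 105) - (88/(-183)² + (1/49)*(-183)) = √141 - (88*(1/33489) - 183/49) = √141 - (88/33489 - 183/49) = √141 - 1*(-6124175/1640961) = √141 + 6124175/1640961 = 6124175/1640961 + √141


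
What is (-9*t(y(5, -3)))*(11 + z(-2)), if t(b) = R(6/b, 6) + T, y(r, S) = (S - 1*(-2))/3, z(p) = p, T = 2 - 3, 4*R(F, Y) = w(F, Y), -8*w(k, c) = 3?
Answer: 2835/32 ≈ 88.594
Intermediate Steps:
w(k, c) = -3/8 (w(k, c) = -1/8*3 = -3/8)
R(F, Y) = -3/32 (R(F, Y) = (1/4)*(-3/8) = -3/32)
T = -1
y(r, S) = 2/3 + S/3 (y(r, S) = (S + 2)*(1/3) = (2 + S)*(1/3) = 2/3 + S/3)
t(b) = -35/32 (t(b) = -3/32 - 1 = -35/32)
(-9*t(y(5, -3)))*(11 + z(-2)) = (-9*(-35/32))*(11 - 2) = (315/32)*9 = 2835/32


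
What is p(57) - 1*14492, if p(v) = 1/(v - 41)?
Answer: -231871/16 ≈ -14492.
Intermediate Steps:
p(v) = 1/(-41 + v)
p(57) - 1*14492 = 1/(-41 + 57) - 1*14492 = 1/16 - 14492 = -231871/16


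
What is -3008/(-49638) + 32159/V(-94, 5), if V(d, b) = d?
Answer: -798012845/2332986 ≈ -342.06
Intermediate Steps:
-3008/(-49638) + 32159/V(-94, 5) = -3008/(-49638) + 32159/(-94) = -3008*(-1/49638) + 32159*(-1/94) = 1504/24819 - 32159/94 = -798012845/2332986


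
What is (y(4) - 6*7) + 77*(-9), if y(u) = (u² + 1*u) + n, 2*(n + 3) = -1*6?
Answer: -721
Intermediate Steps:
n = -6 (n = -3 + (-1*6)/2 = -3 + (½)*(-6) = -3 - 3 = -6)
y(u) = -6 + u + u² (y(u) = (u² + 1*u) - 6 = (u² + u) - 6 = (u + u²) - 6 = -6 + u + u²)
(y(4) - 6*7) + 77*(-9) = ((-6 + 4 + 4²) - 6*7) + 77*(-9) = ((-6 + 4 + 16) - 42) - 693 = (14 - 42) - 693 = -28 - 693 = -721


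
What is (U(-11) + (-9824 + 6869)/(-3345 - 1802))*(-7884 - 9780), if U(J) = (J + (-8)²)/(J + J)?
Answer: 1835121792/56617 ≈ 32413.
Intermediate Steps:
U(J) = (64 + J)/(2*J) (U(J) = (J + 64)/((2*J)) = (64 + J)*(1/(2*J)) = (64 + J)/(2*J))
(U(-11) + (-9824 + 6869)/(-3345 - 1802))*(-7884 - 9780) = ((½)*(64 - 11)/(-11) + (-9824 + 6869)/(-3345 - 1802))*(-7884 - 9780) = ((½)*(-1/11)*53 - 2955/(-5147))*(-17664) = (-53/22 - 2955*(-1/5147))*(-17664) = (-53/22 + 2955/5147)*(-17664) = -207781/113234*(-17664) = 1835121792/56617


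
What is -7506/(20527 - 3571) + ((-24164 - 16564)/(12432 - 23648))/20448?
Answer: -663877795/1500297024 ≈ -0.44250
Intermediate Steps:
-7506/(20527 - 3571) + ((-24164 - 16564)/(12432 - 23648))/20448 = -7506/16956 - 40728/(-11216)*(1/20448) = -7506*1/16956 - 40728*(-1/11216)*(1/20448) = -139/314 + (5091/1402)*(1/20448) = -139/314 + 1697/9556032 = -663877795/1500297024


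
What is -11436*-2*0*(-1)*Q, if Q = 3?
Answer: 0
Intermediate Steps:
-11436*-2*0*(-1)*Q = -11436*-2*0*(-1)*3 = -11436*0*(-1)*3 = -0*3 = -11436*0 = 0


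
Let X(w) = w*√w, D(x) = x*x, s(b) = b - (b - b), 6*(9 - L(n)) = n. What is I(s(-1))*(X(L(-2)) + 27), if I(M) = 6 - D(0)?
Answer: 162 + 112*√21/3 ≈ 333.08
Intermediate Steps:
L(n) = 9 - n/6
s(b) = b (s(b) = b - 1*0 = b + 0 = b)
D(x) = x²
I(M) = 6 (I(M) = 6 - 1*0² = 6 - 1*0 = 6 + 0 = 6)
X(w) = w^(3/2)
I(s(-1))*(X(L(-2)) + 27) = 6*((9 - ⅙*(-2))^(3/2) + 27) = 6*((9 + ⅓)^(3/2) + 27) = 6*((28/3)^(3/2) + 27) = 6*(56*√21/9 + 27) = 6*(27 + 56*√21/9) = 162 + 112*√21/3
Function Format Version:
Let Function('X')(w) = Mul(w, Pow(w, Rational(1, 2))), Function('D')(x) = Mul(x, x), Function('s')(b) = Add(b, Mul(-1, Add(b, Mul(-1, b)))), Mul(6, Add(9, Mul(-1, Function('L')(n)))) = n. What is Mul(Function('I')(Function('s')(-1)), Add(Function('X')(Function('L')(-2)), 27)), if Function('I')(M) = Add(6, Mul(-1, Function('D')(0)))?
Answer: Add(162, Mul(Rational(112, 3), Pow(21, Rational(1, 2)))) ≈ 333.08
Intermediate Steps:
Function('L')(n) = Add(9, Mul(Rational(-1, 6), n))
Function('s')(b) = b (Function('s')(b) = Add(b, Mul(-1, 0)) = Add(b, 0) = b)
Function('D')(x) = Pow(x, 2)
Function('I')(M) = 6 (Function('I')(M) = Add(6, Mul(-1, Pow(0, 2))) = Add(6, Mul(-1, 0)) = Add(6, 0) = 6)
Function('X')(w) = Pow(w, Rational(3, 2))
Mul(Function('I')(Function('s')(-1)), Add(Function('X')(Function('L')(-2)), 27)) = Mul(6, Add(Pow(Add(9, Mul(Rational(-1, 6), -2)), Rational(3, 2)), 27)) = Mul(6, Add(Pow(Add(9, Rational(1, 3)), Rational(3, 2)), 27)) = Mul(6, Add(Pow(Rational(28, 3), Rational(3, 2)), 27)) = Mul(6, Add(Mul(Rational(56, 9), Pow(21, Rational(1, 2))), 27)) = Mul(6, Add(27, Mul(Rational(56, 9), Pow(21, Rational(1, 2))))) = Add(162, Mul(Rational(112, 3), Pow(21, Rational(1, 2))))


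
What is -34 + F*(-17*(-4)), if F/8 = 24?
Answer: 13022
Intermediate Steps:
F = 192 (F = 8*24 = 192)
-34 + F*(-17*(-4)) = -34 + 192*(-17*(-4)) = -34 + 192*68 = -34 + 13056 = 13022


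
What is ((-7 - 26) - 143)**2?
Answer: 30976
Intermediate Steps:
((-7 - 26) - 143)**2 = (-33 - 143)**2 = (-176)**2 = 30976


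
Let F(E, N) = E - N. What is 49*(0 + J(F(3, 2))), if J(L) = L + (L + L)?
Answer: 147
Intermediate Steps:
J(L) = 3*L (J(L) = L + 2*L = 3*L)
49*(0 + J(F(3, 2))) = 49*(0 + 3*(3 - 1*2)) = 49*(0 + 3*(3 - 2)) = 49*(0 + 3*1) = 49*(0 + 3) = 49*3 = 147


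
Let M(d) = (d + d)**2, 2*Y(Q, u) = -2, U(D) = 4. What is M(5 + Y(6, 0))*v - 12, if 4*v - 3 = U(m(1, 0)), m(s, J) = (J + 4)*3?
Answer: 100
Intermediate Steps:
m(s, J) = 12 + 3*J (m(s, J) = (4 + J)*3 = 12 + 3*J)
Y(Q, u) = -1 (Y(Q, u) = (1/2)*(-2) = -1)
v = 7/4 (v = 3/4 + (1/4)*4 = 3/4 + 1 = 7/4 ≈ 1.7500)
M(d) = 4*d**2 (M(d) = (2*d)**2 = 4*d**2)
M(5 + Y(6, 0))*v - 12 = (4*(5 - 1)**2)*(7/4) - 12 = (4*4**2)*(7/4) - 12 = (4*16)*(7/4) - 12 = 64*(7/4) - 12 = 112 - 12 = 100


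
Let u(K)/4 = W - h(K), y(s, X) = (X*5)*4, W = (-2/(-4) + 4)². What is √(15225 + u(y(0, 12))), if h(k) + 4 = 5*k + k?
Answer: √9562 ≈ 97.786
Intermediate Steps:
W = 81/4 (W = (-2*(-¼) + 4)² = (½ + 4)² = (9/2)² = 81/4 ≈ 20.250)
y(s, X) = 20*X (y(s, X) = (5*X)*4 = 20*X)
h(k) = -4 + 6*k (h(k) = -4 + (5*k + k) = -4 + 6*k)
u(K) = 97 - 24*K (u(K) = 4*(81/4 - (-4 + 6*K)) = 4*(81/4 + (4 - 6*K)) = 4*(97/4 - 6*K) = 97 - 24*K)
√(15225 + u(y(0, 12))) = √(15225 + (97 - 480*12)) = √(15225 + (97 - 24*240)) = √(15225 + (97 - 5760)) = √(15225 - 5663) = √9562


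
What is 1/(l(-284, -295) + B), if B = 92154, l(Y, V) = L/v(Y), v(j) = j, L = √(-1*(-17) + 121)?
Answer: 1238795504/114159960875593 + 142*√138/342479882626779 ≈ 1.0851e-5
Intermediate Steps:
L = √138 (L = √(17 + 121) = √138 ≈ 11.747)
l(Y, V) = √138/Y
1/(l(-284, -295) + B) = 1/(√138/(-284) + 92154) = 1/(√138*(-1/284) + 92154) = 1/(-√138/284 + 92154) = 1/(92154 - √138/284)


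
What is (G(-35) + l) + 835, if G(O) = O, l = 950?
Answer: 1750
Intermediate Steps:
(G(-35) + l) + 835 = (-35 + 950) + 835 = 915 + 835 = 1750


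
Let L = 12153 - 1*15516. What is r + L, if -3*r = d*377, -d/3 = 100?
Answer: 34337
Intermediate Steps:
d = -300 (d = -3*100 = -300)
r = 37700 (r = -(-100)*377 = -⅓*(-113100) = 37700)
L = -3363 (L = 12153 - 15516 = -3363)
r + L = 37700 - 3363 = 34337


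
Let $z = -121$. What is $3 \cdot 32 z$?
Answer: $-11616$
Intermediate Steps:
$3 \cdot 32 z = 3 \cdot 32 \left(-121\right) = 96 \left(-121\right) = -11616$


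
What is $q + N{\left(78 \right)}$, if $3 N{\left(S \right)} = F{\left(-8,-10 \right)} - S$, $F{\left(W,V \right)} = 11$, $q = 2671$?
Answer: $\frac{7946}{3} \approx 2648.7$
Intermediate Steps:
$N{\left(S \right)} = \frac{11}{3} - \frac{S}{3}$ ($N{\left(S \right)} = \frac{11 - S}{3} = \frac{11}{3} - \frac{S}{3}$)
$q + N{\left(78 \right)} = 2671 + \left(\frac{11}{3} - 26\right) = 2671 - \frac{67}{3} = \frac{7946}{3}$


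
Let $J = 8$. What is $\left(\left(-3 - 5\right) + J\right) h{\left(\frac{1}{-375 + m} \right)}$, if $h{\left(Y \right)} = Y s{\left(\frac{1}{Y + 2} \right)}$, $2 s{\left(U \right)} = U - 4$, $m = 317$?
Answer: $0$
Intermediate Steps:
$s{\left(U \right)} = -2 + \frac{U}{2}$ ($s{\left(U \right)} = \frac{U - 4}{2} = \frac{-4 + U}{2} = -2 + \frac{U}{2}$)
$h{\left(Y \right)} = Y \left(-2 + \frac{1}{2 \left(2 + Y\right)}\right)$ ($h{\left(Y \right)} = Y \left(-2 + \frac{1}{2 \left(Y + 2\right)}\right) = Y \left(-2 + \frac{1}{2 \left(2 + Y\right)}\right)$)
$\left(\left(-3 - 5\right) + J\right) h{\left(\frac{1}{-375 + m} \right)} = \left(\left(-3 - 5\right) + 8\right) \left(- \frac{7 + \frac{4}{-375 + 317}}{\left(-375 + 317\right) \left(4 + \frac{2}{-375 + 317}\right)}\right) = \left(-8 + 8\right) \left(- \frac{7 + \frac{4}{-58}}{\left(-58\right) \left(4 + \frac{2}{-58}\right)}\right) = 0 \left(\left(-1\right) \left(- \frac{1}{58}\right) \frac{1}{4 + 2 \left(- \frac{1}{58}\right)} \left(7 + 4 \left(- \frac{1}{58}\right)\right)\right) = 0 \left(\left(-1\right) \left(- \frac{1}{58}\right) \frac{1}{4 - \frac{1}{29}} \left(7 - \frac{2}{29}\right)\right) = 0 \left(\left(-1\right) \left(- \frac{1}{58}\right) \frac{1}{\frac{115}{29}} \cdot \frac{201}{29}\right) = 0 \left(\left(-1\right) \left(- \frac{1}{58}\right) \frac{29}{115} \cdot \frac{201}{29}\right) = 0 \cdot \frac{201}{6670} = 0$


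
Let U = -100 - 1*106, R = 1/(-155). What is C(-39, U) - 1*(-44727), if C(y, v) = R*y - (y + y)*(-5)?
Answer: 6872274/155 ≈ 44337.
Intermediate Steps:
R = -1/155 ≈ -0.0064516
U = -206 (U = -100 - 106 = -206)
C(y, v) = 1549*y/155 (C(y, v) = -y/155 - (y + y)*(-5) = -y/155 - 2*y*(-5) = -y/155 - (-10)*y = -y/155 + 10*y = 1549*y/155)
C(-39, U) - 1*(-44727) = (1549/155)*(-39) - 1*(-44727) = -60411/155 + 44727 = 6872274/155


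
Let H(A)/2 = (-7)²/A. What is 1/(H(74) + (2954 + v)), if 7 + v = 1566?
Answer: 37/167030 ≈ 0.00022152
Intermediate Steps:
v = 1559 (v = -7 + 1566 = 1559)
H(A) = 98/A (H(A) = 2*((-7)²/A) = 2*(49/A) = 98/A)
1/(H(74) + (2954 + v)) = 1/(98/74 + (2954 + 1559)) = 1/(98*(1/74) + 4513) = 1/(49/37 + 4513) = 1/(167030/37) = 37/167030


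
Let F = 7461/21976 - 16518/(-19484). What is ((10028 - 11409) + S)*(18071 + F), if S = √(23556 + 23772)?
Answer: -2671598389712059/107045096 + 1934539022239*√2958/26761274 ≈ -2.1026e+7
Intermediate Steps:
F = 127092423/107045096 (F = 7461*(1/21976) - 16518*(-1/19484) = 7461/21976 + 8259/9742 = 127092423/107045096 ≈ 1.1873)
S = 4*√2958 (S = √47328 = 4*√2958 ≈ 217.55)
((10028 - 11409) + S)*(18071 + F) = ((10028 - 11409) + 4*√2958)*(18071 + 127092423/107045096) = (-1381 + 4*√2958)*(1934539022239/107045096) = -2671598389712059/107045096 + 1934539022239*√2958/26761274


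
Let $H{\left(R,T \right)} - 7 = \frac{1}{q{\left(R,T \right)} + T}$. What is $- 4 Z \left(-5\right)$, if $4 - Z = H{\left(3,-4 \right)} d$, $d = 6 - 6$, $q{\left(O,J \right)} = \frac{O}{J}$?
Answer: $80$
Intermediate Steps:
$H{\left(R,T \right)} = 7 + \frac{1}{T + \frac{R}{T}}$ ($H{\left(R,T \right)} = 7 + \frac{1}{\frac{R}{T} + T} = 7 + \frac{1}{T + \frac{R}{T}}$)
$d = 0$ ($d = 6 - 6 = 0$)
$Z = 4$ ($Z = 4 - \frac{7 \cdot 3 - 4 \left(1 + 7 \left(-4\right)\right)}{3 + \left(-4\right)^{2}} \cdot 0 = 4 - \frac{21 - 4 \left(1 - 28\right)}{3 + 16} \cdot 0 = 4 - \frac{21 - -108}{19} \cdot 0 = 4 - \frac{21 + 108}{19} \cdot 0 = 4 - \frac{1}{19} \cdot 129 \cdot 0 = 4 - \frac{129}{19} \cdot 0 = 4 - 0 = 4 + 0 = 4$)
$- 4 Z \left(-5\right) = \left(-4\right) 4 \left(-5\right) = \left(-16\right) \left(-5\right) = 80$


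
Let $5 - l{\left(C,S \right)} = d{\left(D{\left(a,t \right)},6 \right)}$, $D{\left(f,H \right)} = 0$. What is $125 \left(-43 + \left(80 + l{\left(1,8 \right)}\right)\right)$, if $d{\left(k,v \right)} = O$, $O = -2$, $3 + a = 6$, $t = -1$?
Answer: $5500$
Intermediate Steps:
$a = 3$ ($a = -3 + 6 = 3$)
$d{\left(k,v \right)} = -2$
$l{\left(C,S \right)} = 7$ ($l{\left(C,S \right)} = 5 - -2 = 5 + 2 = 7$)
$125 \left(-43 + \left(80 + l{\left(1,8 \right)}\right)\right) = 125 \left(-43 + \left(80 + 7\right)\right) = 125 \left(-43 + 87\right) = 125 \cdot 44 = 5500$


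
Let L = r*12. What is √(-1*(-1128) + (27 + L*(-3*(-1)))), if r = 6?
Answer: √1371 ≈ 37.027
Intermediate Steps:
L = 72 (L = 6*12 = 72)
√(-1*(-1128) + (27 + L*(-3*(-1)))) = √(-1*(-1128) + (27 + 72*(-3*(-1)))) = √(1128 + (27 + 72*3)) = √(1128 + (27 + 216)) = √(1128 + 243) = √1371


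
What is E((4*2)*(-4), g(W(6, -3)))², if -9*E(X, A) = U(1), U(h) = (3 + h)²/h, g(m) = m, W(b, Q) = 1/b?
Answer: 256/81 ≈ 3.1605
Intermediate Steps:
U(h) = (3 + h)²/h
E(X, A) = -16/9 (E(X, A) = -(3 + 1)²/(9*1) = -4²/9 = -16/9)
E((4*2)*(-4), g(W(6, -3)))² = (-16/9)² = 256/81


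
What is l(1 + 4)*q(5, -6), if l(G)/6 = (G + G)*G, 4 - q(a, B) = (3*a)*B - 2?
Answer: 28800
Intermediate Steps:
q(a, B) = 6 - 3*B*a (q(a, B) = 4 - ((3*a)*B - 2) = 4 - (3*B*a - 2) = 4 - (-2 + 3*B*a) = 4 + (2 - 3*B*a) = 6 - 3*B*a)
l(G) = 12*G² (l(G) = 6*((G + G)*G) = 6*((2*G)*G) = 6*(2*G²) = 12*G²)
l(1 + 4)*q(5, -6) = (12*(1 + 4)²)*(6 - 3*(-6)*5) = (12*5²)*(6 + 90) = (12*25)*96 = 300*96 = 28800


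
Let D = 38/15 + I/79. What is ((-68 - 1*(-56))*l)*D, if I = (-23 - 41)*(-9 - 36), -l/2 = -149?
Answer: -55072784/395 ≈ -1.3942e+5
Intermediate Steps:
l = 298 (l = -2*(-149) = 298)
I = 2880 (I = -64*(-45) = 2880)
D = 46202/1185 (D = 38/15 + 2880/79 = 46202/1185 ≈ 38.989)
((-68 - 1*(-56))*l)*D = ((-68 - 1*(-56))*298)*(46202/1185) = ((-68 + 56)*298)*(46202/1185) = -12*298*(46202/1185) = -3576*46202/1185 = -55072784/395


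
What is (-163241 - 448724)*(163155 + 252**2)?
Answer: -138707374935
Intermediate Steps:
(-163241 - 448724)*(163155 + 252**2) = -611965*(163155 + 63504) = -611965*226659 = -138707374935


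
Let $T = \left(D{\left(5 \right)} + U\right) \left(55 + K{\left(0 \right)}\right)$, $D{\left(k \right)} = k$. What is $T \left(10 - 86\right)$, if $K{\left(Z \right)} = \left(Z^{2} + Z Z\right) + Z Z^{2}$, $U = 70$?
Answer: $-313500$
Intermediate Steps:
$K{\left(Z \right)} = Z^{3} + 2 Z^{2}$ ($K{\left(Z \right)} = \left(Z^{2} + Z^{2}\right) + Z^{3} = 2 Z^{2} + Z^{3} = Z^{3} + 2 Z^{2}$)
$T = 4125$ ($T = \left(5 + 70\right) \left(55 + 0^{2} \left(2 + 0\right)\right) = 75 \left(55 + 0 \cdot 2\right) = 75 \left(55 + 0\right) = 75 \cdot 55 = 4125$)
$T \left(10 - 86\right) = 4125 \left(10 - 86\right) = 4125 \left(-76\right) = -313500$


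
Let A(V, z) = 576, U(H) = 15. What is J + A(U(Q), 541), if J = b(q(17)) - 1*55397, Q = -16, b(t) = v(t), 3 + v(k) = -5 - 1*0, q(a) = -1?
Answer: -54829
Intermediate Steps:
v(k) = -8 (v(k) = -3 + (-5 - 1*0) = -3 + (-5 + 0) = -3 - 5 = -8)
b(t) = -8
J = -55405 (J = -8 - 1*55397 = -8 - 55397 = -55405)
J + A(U(Q), 541) = -55405 + 576 = -54829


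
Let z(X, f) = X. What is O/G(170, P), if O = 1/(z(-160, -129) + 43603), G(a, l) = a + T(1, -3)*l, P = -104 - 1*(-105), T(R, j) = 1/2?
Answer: 2/14814063 ≈ 1.3501e-7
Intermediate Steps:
T(R, j) = 1/2
P = 1 (P = -104 + 105 = 1)
G(a, l) = a + l/2
O = 1/43443 (O = 1/(-160 + 43603) = 1/43443 ≈ 2.3019e-5)
O/G(170, P) = 1/(43443*(170 + (1/2)*1)) = 1/(43443*(170 + 1/2)) = 1/(43443*(341/2)) = (1/43443)*(2/341) = 2/14814063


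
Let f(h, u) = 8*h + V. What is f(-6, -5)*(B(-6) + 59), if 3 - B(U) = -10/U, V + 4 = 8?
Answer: -7964/3 ≈ -2654.7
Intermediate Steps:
V = 4 (V = -4 + 8 = 4)
B(U) = 3 + 10/U (B(U) = 3 - (-10)/U = 3 + 10/U)
f(h, u) = 4 + 8*h (f(h, u) = 8*h + 4 = 4 + 8*h)
f(-6, -5)*(B(-6) + 59) = (4 + 8*(-6))*((3 + 10/(-6)) + 59) = (4 - 48)*((3 + 10*(-1/6)) + 59) = -44*((3 - 5/3) + 59) = -44*(4/3 + 59) = -44*181/3 = -7964/3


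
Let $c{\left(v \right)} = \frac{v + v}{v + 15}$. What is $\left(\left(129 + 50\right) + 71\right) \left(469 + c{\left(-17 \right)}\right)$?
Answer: $121500$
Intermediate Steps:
$c{\left(v \right)} = \frac{2 v}{15 + v}$
$\left(\left(129 + 50\right) + 71\right) \left(469 + c{\left(-17 \right)}\right) = \left(\left(129 + 50\right) + 71\right) \left(469 + 2 \left(-17\right) \frac{1}{15 - 17}\right) = \left(179 + 71\right) \left(469 + 2 \left(-17\right) \frac{1}{-2}\right) = 250 \left(469 + 2 \left(-17\right) \left(- \frac{1}{2}\right)\right) = 250 \left(469 + 17\right) = 250 \cdot 486 = 121500$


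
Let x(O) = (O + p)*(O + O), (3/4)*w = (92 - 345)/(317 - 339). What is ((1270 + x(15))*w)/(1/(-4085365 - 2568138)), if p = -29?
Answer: -260151967300/3 ≈ -8.6717e+10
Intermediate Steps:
w = 46/3 (w = 4*((92 - 345)/(317 - 339))/3 = 4*(-253/(-22))/3 = 4*(-253*(-1/22))/3 = (4/3)*(23/2) = 46/3 ≈ 15.333)
x(O) = 2*O*(-29 + O) (x(O) = (O - 29)*(O + O) = (-29 + O)*(2*O) = 2*O*(-29 + O))
((1270 + x(15))*w)/(1/(-4085365 - 2568138)) = ((1270 + 2*15*(-29 + 15))*(46/3))/(1/(-4085365 - 2568138)) = ((1270 + 2*15*(-14))*(46/3))/(1/(-6653503)) = ((1270 - 420)*(46/3))/(-1/6653503) = (850*(46/3))*(-6653503) = (39100/3)*(-6653503) = -260151967300/3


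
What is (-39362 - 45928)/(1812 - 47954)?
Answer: 42645/23071 ≈ 1.8484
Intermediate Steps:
(-39362 - 45928)/(1812 - 47954) = -85290/(-46142) = -85290*(-1/46142) = 42645/23071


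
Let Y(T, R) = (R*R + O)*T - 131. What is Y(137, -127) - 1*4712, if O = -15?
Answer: 2202775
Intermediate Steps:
Y(T, R) = -131 + T*(-15 + R**2) (Y(T, R) = (R*R - 15)*T - 131 = (R**2 - 15)*T - 131 = (-15 + R**2)*T - 131 = T*(-15 + R**2) - 131 = -131 + T*(-15 + R**2))
Y(137, -127) - 1*4712 = (-131 - 15*137 + 137*(-127)**2) - 1*4712 = (-131 - 2055 + 137*16129) - 4712 = (-131 - 2055 + 2209673) - 4712 = 2207487 - 4712 = 2202775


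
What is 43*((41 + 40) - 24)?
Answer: 2451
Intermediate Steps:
43*((41 + 40) - 24) = 43*(81 - 24) = 43*57 = 2451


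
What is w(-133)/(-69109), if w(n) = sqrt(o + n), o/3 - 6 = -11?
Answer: -2*I*sqrt(37)/69109 ≈ -0.00017603*I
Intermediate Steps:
o = -15 (o = 18 + 3*(-11) = 18 - 33 = -15)
w(n) = sqrt(-15 + n)
w(-133)/(-69109) = sqrt(-15 - 133)/(-69109) = sqrt(-148)*(-1/69109) = (2*I*sqrt(37))*(-1/69109) = -2*I*sqrt(37)/69109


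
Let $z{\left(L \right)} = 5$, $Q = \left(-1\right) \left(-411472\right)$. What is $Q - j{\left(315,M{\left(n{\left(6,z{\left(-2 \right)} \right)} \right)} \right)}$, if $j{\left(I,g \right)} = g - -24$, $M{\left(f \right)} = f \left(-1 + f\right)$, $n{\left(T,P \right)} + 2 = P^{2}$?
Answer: $410942$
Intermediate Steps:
$Q = 411472$
$n{\left(T,P \right)} = -2 + P^{2}$
$j{\left(I,g \right)} = 24 + g$ ($j{\left(I,g \right)} = g + 24 = 24 + g$)
$Q - j{\left(315,M{\left(n{\left(6,z{\left(-2 \right)} \right)} \right)} \right)} = 411472 - \left(24 + \left(-2 + 5^{2}\right) \left(-1 - \left(2 - 5^{2}\right)\right)\right) = 411472 - \left(24 + \left(-2 + 25\right) \left(-1 + \left(-2 + 25\right)\right)\right) = 411472 - \left(24 + 23 \left(-1 + 23\right)\right) = 411472 - \left(24 + 23 \cdot 22\right) = 411472 - \left(24 + 506\right) = 411472 - 530 = 410942$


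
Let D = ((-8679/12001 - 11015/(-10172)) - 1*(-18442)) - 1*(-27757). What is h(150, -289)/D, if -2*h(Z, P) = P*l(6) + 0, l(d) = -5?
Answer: -1603610714/102540883281 ≈ -0.015639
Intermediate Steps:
h(Z, P) = 5*P/2 (h(Z, P) = -(P*(-5) + 0)/2 = -(-5*P + 0)/2 = -(-5)*P/2 = 5*P/2)
D = 512704416405/11097652 (D = ((-8679*1/12001 - 11015*(-1/10172)) + 18442) + 27757 = ((-789/1091 + 11015/10172) + 18442) + 27757 = (3991657/11097652 + 18442) + 27757 = 204666889841/11097652 + 27757 = 512704416405/11097652 ≈ 46199.)
h(150, -289)/D = ((5/2)*(-289))/(512704416405/11097652) = -1445/2*11097652/512704416405 = -1603610714/102540883281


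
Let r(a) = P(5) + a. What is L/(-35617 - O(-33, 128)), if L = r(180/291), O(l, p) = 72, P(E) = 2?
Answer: -254/3461833 ≈ -7.3372e-5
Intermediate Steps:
r(a) = 2 + a
L = 254/97 (L = 2 + 180/291 = 2 + 180*(1/291) = 2 + 60/97 = 254/97 ≈ 2.6186)
L/(-35617 - O(-33, 128)) = 254/(97*(-35617 - 1*72)) = 254/(97*(-35617 - 72)) = (254/97)/(-35689) = (254/97)*(-1/35689) = -254/3461833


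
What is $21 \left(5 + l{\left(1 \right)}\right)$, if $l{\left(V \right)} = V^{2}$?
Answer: $126$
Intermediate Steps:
$21 \left(5 + l{\left(1 \right)}\right) = 21 \left(5 + 1^{2}\right) = 21 \left(5 + 1\right) = 21 \cdot 6 = 126$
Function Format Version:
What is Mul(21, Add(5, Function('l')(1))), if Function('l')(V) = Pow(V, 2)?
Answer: 126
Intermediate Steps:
Mul(21, Add(5, Function('l')(1))) = Mul(21, Add(5, Pow(1, 2))) = Mul(21, Add(5, 1)) = Mul(21, 6) = 126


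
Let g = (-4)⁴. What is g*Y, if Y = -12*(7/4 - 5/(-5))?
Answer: -8448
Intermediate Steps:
Y = -33 (Y = -12*(7*(¼) - 5*(-⅕)) = -12*(7/4 + 1) = -12*11/4 = -33)
g = 256
g*Y = 256*(-33) = -8448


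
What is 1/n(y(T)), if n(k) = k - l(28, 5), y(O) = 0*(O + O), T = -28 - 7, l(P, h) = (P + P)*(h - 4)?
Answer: -1/56 ≈ -0.017857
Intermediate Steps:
l(P, h) = 2*P*(-4 + h) (l(P, h) = (2*P)*(-4 + h) = 2*P*(-4 + h))
T = -35
y(O) = 0 (y(O) = 0*(2*O) = 0)
n(k) = -56 + k (n(k) = k - 2*28*(-4 + 5) = k - 2*28 = k - 1*56 = k - 56 = -56 + k)
1/n(y(T)) = 1/(-56 + 0) = 1/(-56) = -1/56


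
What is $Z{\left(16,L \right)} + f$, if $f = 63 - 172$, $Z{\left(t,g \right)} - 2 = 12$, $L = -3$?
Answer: $-95$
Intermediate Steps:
$Z{\left(t,g \right)} = 14$ ($Z{\left(t,g \right)} = 2 + 12 = 14$)
$f = -109$ ($f = 63 - 172 = -109$)
$Z{\left(16,L \right)} + f = 14 - 109 = -95$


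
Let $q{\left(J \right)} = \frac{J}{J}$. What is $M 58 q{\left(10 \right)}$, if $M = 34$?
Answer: $1972$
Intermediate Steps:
$q{\left(J \right)} = 1$
$M 58 q{\left(10 \right)} = 34 \cdot 58 \cdot 1 = 1972 \cdot 1 = 1972$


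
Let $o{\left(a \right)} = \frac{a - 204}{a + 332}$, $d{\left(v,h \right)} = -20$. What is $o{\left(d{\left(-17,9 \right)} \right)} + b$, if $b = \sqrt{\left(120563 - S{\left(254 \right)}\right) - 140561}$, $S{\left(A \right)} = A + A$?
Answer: $- \frac{28}{39} + i \sqrt{20506} \approx -0.71795 + 143.2 i$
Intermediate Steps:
$S{\left(A \right)} = 2 A$
$o{\left(a \right)} = \frac{-204 + a}{332 + a}$
$b = i \sqrt{20506}$ ($b = \sqrt{\left(120563 - 2 \cdot 254\right) - 140561} = \sqrt{\left(120563 - 508\right) - 140561} = \sqrt{120055 - 140561} = \sqrt{-20506} = i \sqrt{20506} \approx 143.2 i$)
$o{\left(d{\left(-17,9 \right)} \right)} + b = \frac{-204 - 20}{332 - 20} + i \sqrt{20506} = \frac{1}{312} \left(-224\right) + i \sqrt{20506} = - \frac{28}{39} + i \sqrt{20506}$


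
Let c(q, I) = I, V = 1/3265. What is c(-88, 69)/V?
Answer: 225285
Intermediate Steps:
V = 1/3265 ≈ 0.00030628
c(-88, 69)/V = 69/(1/3265) = 69*3265 = 225285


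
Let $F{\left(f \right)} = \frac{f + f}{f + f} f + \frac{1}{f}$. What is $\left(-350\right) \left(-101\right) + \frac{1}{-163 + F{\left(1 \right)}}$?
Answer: $\frac{5691349}{161} \approx 35350.0$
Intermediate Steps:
$F{\left(f \right)} = f + \frac{1}{f}$ ($F{\left(f \right)} = \frac{2 f}{2 f} f + \frac{1}{f} = 2 f \frac{1}{2 f} f + \frac{1}{f} = 1 f + \frac{1}{f} = f + \frac{1}{f}$)
$\left(-350\right) \left(-101\right) + \frac{1}{-163 + F{\left(1 \right)}} = \left(-350\right) \left(-101\right) + \frac{1}{-163 + \left(1 + 1^{-1}\right)} = 35350 + \frac{1}{-163 + \left(1 + 1\right)} = 35350 + \frac{1}{-163 + 2} = 35350 + \frac{1}{-161} = 35350 - \frac{1}{161} = \frac{5691349}{161}$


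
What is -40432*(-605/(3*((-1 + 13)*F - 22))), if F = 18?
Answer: 12230680/291 ≈ 42030.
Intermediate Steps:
-40432*(-605/(3*((-1 + 13)*F - 22))) = -40432*(-605/(3*((-1 + 13)*18 - 22))) = -40432*(-605/(3*(12*18 - 22))) = -40432*(-605/(3*(216 - 22))) = -40432/(15*(194*(-1/3025))) = -40432/(15*(-194/3025)) = -40432/(-582/605) = -40432*(-605/582) = 12230680/291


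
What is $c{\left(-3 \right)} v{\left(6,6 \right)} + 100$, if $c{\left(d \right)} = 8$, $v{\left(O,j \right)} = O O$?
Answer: $388$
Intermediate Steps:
$v{\left(O,j \right)} = O^{2}$
$c{\left(-3 \right)} v{\left(6,6 \right)} + 100 = 8 \cdot 6^{2} + 100 = 8 \cdot 36 + 100 = 288 + 100 = 388$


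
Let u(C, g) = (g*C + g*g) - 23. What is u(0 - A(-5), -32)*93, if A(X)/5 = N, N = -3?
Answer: 48453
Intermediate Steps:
A(X) = -15 (A(X) = 5*(-3) = -15)
u(C, g) = -23 + g² + C*g (u(C, g) = (C*g + g²) - 23 = (g² + C*g) - 23 = -23 + g² + C*g)
u(0 - A(-5), -32)*93 = (-23 + (-32)² + (0 - 1*(-15))*(-32))*93 = (-23 + 1024 + (0 + 15)*(-32))*93 = (-23 + 1024 + 15*(-32))*93 = (-23 + 1024 - 480)*93 = 521*93 = 48453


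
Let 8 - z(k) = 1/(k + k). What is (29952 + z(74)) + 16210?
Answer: 6833159/148 ≈ 46170.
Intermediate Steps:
z(k) = 8 - 1/(2*k) (z(k) = 8 - 1/(k + k) = 8 - 1/(2*k))
(29952 + z(74)) + 16210 = (29952 + (8 - 1/2/74)) + 16210 = (29952 + (8 - 1/2*1/74)) + 16210 = (29952 + (8 - 1/148)) + 16210 = (29952 + 1183/148) + 16210 = 4434079/148 + 16210 = 6833159/148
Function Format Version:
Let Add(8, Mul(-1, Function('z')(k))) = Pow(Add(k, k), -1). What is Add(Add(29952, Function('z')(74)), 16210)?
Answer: Rational(6833159, 148) ≈ 46170.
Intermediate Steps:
Function('z')(k) = Add(8, Mul(Rational(-1, 2), Pow(k, -1))) (Function('z')(k) = Add(8, Mul(-1, Pow(Add(k, k), -1))) = Add(8, Mul(-1, Pow(Mul(2, k), -1))) = Add(8, Mul(-1, Mul(Rational(1, 2), Pow(k, -1)))) = Add(8, Mul(Rational(-1, 2), Pow(k, -1))))
Add(Add(29952, Function('z')(74)), 16210) = Add(Add(29952, Add(8, Mul(Rational(-1, 2), Pow(74, -1)))), 16210) = Add(Add(29952, Add(8, Mul(Rational(-1, 2), Rational(1, 74)))), 16210) = Add(Add(29952, Add(8, Rational(-1, 148))), 16210) = Add(Add(29952, Rational(1183, 148)), 16210) = Add(Rational(4434079, 148), 16210) = Rational(6833159, 148)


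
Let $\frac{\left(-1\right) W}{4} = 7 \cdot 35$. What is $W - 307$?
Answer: $-1287$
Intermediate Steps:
$W = -980$ ($W = - 4 \cdot 7 \cdot 35 = \left(-4\right) 245 = -980$)
$W - 307 = -980 - 307 = -1287$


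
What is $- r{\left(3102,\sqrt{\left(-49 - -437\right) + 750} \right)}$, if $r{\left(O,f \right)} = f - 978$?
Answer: $978 - \sqrt{1138} \approx 944.27$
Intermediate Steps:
$r{\left(O,f \right)} = -978 + f$
$- r{\left(3102,\sqrt{\left(-49 - -437\right) + 750} \right)} = - (-978 + \sqrt{\left(-49 - -437\right) + 750}) = - (-978 + \sqrt{\left(-49 + 437\right) + 750}) = - (-978 + \sqrt{388 + 750}) = - (-978 + \sqrt{1138}) = 978 - \sqrt{1138}$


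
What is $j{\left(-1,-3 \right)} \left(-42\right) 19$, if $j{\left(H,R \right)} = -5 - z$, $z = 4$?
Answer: $7182$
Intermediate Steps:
$j{\left(H,R \right)} = -9$ ($j{\left(H,R \right)} = -5 - 4 = -9$)
$j{\left(-1,-3 \right)} \left(-42\right) 19 = \left(-9\right) \left(-42\right) 19 = 378 \cdot 19 = 7182$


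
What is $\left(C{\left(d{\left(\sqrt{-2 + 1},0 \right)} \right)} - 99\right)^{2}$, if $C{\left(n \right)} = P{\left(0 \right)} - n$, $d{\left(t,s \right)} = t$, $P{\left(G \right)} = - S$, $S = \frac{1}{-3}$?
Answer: $\frac{87607}{9} + \frac{592 i}{3} \approx 9734.1 + 197.33 i$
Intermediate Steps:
$S = - \frac{1}{3} \approx -0.33333$
$P{\left(G \right)} = \frac{1}{3}$ ($P{\left(G \right)} = \left(-1\right) \left(- \frac{1}{3}\right) = \frac{1}{3}$)
$C{\left(n \right)} = \frac{1}{3} - n$
$\left(C{\left(d{\left(\sqrt{-2 + 1},0 \right)} \right)} - 99\right)^{2} = \left(\left(\frac{1}{3} - \sqrt{-2 + 1}\right) - 99\right)^{2} = \left(\left(\frac{1}{3} - \sqrt{-1}\right) - 99\right)^{2} = \left(\left(\frac{1}{3} - i\right) - 99\right)^{2} = \left(- \frac{296}{3} - i\right)^{2}$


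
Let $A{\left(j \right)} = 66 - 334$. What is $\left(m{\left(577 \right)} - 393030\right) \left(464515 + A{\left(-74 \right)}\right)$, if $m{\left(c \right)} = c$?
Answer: $-182195127891$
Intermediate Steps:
$A{\left(j \right)} = -268$
$\left(m{\left(577 \right)} - 393030\right) \left(464515 + A{\left(-74 \right)}\right) = \left(577 - 393030\right) \left(464515 - 268\right) = \left(-392453\right) 464247 = -182195127891$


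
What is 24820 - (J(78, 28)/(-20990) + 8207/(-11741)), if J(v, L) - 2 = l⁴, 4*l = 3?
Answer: 1565926962157293/63089559040 ≈ 24821.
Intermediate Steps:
l = ¾ (l = (¼)*3 = ¾ ≈ 0.75000)
J(v, L) = 593/256 (J(v, L) = 2 + (¾)⁴ = 2 + 81/256 = 593/256)
24820 - (J(78, 28)/(-20990) + 8207/(-11741)) = 24820 - ((593/256)/(-20990) + 8207/(-11741)) = 24820 - ((593/256)*(-1/20990) + 8207*(-1/11741)) = 24820 - (-593/5373440 - 8207/11741) = 24820 - 1*(-44106784493/63089559040) = 24820 + 44106784493/63089559040 = 1565926962157293/63089559040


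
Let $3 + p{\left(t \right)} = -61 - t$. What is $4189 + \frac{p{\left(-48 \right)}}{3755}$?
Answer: $\frac{15729679}{3755} \approx 4189.0$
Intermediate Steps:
$p{\left(t \right)} = -64 - t$ ($p{\left(t \right)} = -3 - \left(61 + t\right) = -64 - t$)
$4189 + \frac{p{\left(-48 \right)}}{3755} = 4189 + \frac{-64 - -48}{3755} = 4189 + \left(-64 + 48\right) \frac{1}{3755} = 4189 - \frac{16}{3755} = \frac{15729679}{3755}$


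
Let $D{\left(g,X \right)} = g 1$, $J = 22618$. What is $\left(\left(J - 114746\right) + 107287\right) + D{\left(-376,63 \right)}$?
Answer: $14783$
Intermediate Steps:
$D{\left(g,X \right)} = g$
$\left(\left(J - 114746\right) + 107287\right) + D{\left(-376,63 \right)} = \left(\left(22618 - 114746\right) + 107287\right) - 376 = \left(-92128 + 107287\right) - 376 = 15159 - 376 = 14783$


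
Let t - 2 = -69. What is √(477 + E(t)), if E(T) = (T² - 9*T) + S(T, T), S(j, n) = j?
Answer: √5502 ≈ 74.175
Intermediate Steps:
t = -67 (t = 2 - 69 = -67)
E(T) = T² - 8*T (E(T) = (T² - 9*T) + T = T² - 8*T)
√(477 + E(t)) = √(477 - 67*(-8 - 67)) = √(477 - 67*(-75)) = √(477 + 5025) = √5502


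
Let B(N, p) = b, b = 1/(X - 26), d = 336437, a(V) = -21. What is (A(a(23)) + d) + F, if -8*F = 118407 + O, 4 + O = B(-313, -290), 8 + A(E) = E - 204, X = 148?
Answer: 313689937/976 ≈ 3.2140e+5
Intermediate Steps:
b = 1/122 (b = 1/(148 - 26) = 1/122 ≈ 0.0081967)
A(E) = -212 + E (A(E) = -8 + (E - 204) = -8 + (-204 + E) = -212 + E)
B(N, p) = 1/122
O = -487/122 (O = -4 + 1/122 = -487/122 ≈ -3.9918)
F = -14445167/976 (F = -(118407 - 487/122)/8 = -⅛*14445167/122 = -14445167/976 ≈ -14800.)
(A(a(23)) + d) + F = ((-212 - 21) + 336437) - 14445167/976 = (-233 + 336437) - 14445167/976 = 336204 - 14445167/976 = 313689937/976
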